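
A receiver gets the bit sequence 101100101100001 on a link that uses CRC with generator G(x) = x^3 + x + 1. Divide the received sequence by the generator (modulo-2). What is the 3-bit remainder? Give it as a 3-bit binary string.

001

Modulo-2 division of 101100101100001 by 1011:
  pos 0: 1011 XOR 1011 = 0000
  pos 6: 1011 XOR 1011 = 0000
Remainder = 001 (nonzero — an error is detected).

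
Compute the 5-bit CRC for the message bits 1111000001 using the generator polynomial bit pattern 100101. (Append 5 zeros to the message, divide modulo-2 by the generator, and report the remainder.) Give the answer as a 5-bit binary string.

01101

Append 5 zeros: 111100000100000. Divide by 100101 (XOR where the leading bit is 1):
  pos 0: 111100 XOR 100101 = 011001
  pos 1: 110010 XOR 100101 = 010111
  pos 2: 101110 XOR 100101 = 001011
  pos 4: 101101 XOR 100101 = 001000
  pos 6: 100000 XOR 100101 = 000101
  pos 9: 101000 XOR 100101 = 001101
Remainder (last 5 bits) = 01101. This is the CRC / FCS.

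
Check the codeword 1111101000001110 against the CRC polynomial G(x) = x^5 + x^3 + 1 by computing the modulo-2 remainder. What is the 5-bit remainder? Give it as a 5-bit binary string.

Modulo-2 division of 1111101000001110 by 101001:
  pos 0: 111110 XOR 101001 = 010111
  pos 1: 101111 XOR 101001 = 000110
  pos 4: 110000 XOR 101001 = 011001
  pos 5: 110010 XOR 101001 = 011011
  pos 6: 110110 XOR 101001 = 011111
  pos 7: 111111 XOR 101001 = 010110
  pos 8: 101101 XOR 101001 = 000100
Remainder = 10010 (nonzero — an error is detected).

10010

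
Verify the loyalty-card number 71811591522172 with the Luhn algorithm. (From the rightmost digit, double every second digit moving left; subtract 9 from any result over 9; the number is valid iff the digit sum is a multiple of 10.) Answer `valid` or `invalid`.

From the right, keep odd positions and double even positions (subtract 9 from any doubled value over 9):
  doubled (positions 2,4,...): 5 4 1 9 2 7 5 → sum 33
  kept (positions 1,3,...): 2 1 2 1 5 1 1 → sum 13
Total = 46.
46 mod 10 = 6, so the number is invalid.

invalid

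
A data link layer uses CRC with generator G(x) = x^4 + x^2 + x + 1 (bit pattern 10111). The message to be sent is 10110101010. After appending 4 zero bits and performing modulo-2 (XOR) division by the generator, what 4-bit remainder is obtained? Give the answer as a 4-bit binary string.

0011

Append 4 zeros: 101101010100000. Divide by 10111 (XOR where the leading bit is 1):
  pos 0: 10110 XOR 10111 = 00001
  pos 4: 11010 XOR 10111 = 01101
  pos 5: 11011 XOR 10111 = 01100
  pos 6: 11000 XOR 10111 = 01111
  pos 7: 11110 XOR 10111 = 01001
  pos 8: 10010 XOR 10111 = 00101
  pos 10: 10100 XOR 10111 = 00011
Remainder (last 4 bits) = 0011. This is the CRC / FCS.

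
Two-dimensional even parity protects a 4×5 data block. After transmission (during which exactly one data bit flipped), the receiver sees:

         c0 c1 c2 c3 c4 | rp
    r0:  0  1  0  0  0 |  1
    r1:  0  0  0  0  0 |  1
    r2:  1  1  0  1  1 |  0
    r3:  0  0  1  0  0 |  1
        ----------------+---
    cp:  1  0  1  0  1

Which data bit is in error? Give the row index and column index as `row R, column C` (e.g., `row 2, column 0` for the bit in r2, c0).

row 1, column 3

Recompute each row's even parity and compare to rp:
  r0: data parity 1, sent rp 1 → ok
  r1: data parity 0, sent rp 1 → mismatch
  r2: data parity 0, sent rp 0 → ok
  r3: data parity 1, sent rp 1 → ok
Recompute each column's even parity and compare to cp:
  c0: data parity 1, sent cp 1 → ok
  c1: data parity 0, sent cp 0 → ok
  c2: data parity 1, sent cp 1 → ok
  c3: data parity 1, sent cp 0 → mismatch
  c4: data parity 1, sent cp 1 → ok
Exactly one row (r1) and one column (c3) fail → the flipped bit is at their intersection.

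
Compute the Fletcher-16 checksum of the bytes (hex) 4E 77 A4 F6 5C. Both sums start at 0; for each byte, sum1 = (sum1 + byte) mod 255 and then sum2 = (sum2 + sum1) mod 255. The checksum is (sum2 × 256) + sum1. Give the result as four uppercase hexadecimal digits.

9DBD

Running sums (mod 255):
  after byte 0 (4E): sum1=78, sum2=78
  after byte 1 (77): sum1=197, sum2=20
  after byte 2 (A4): sum1=106, sum2=126
  after byte 3 (F6): sum1=97, sum2=223
  after byte 4 (5C): sum1=189, sum2=157
Checksum = sum2·256 + sum1 = 157·256 + 189 = 40381 = 0x9DBD.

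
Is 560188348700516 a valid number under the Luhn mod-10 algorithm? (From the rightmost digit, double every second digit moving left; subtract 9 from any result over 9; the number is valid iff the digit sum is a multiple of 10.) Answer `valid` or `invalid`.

invalid

From the right, keep odd positions and double even positions (subtract 9 from any doubled value over 9):
  doubled (positions 2,4,...): 2 0 5 8 7 2 3 → sum 27
  kept (positions 1,3,...): 6 5 0 8 3 8 0 5 → sum 35
Total = 62.
62 mod 10 = 2, so the number is invalid.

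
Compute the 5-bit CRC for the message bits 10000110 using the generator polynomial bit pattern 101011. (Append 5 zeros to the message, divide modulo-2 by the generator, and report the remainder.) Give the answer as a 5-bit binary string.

01011

Append 5 zeros: 1000011000000. Divide by 101011 (XOR where the leading bit is 1):
  pos 0: 100001 XOR 101011 = 001010
  pos 2: 101010 XOR 101011 = 000001
  pos 7: 100000 XOR 101011 = 001011
Remainder (last 5 bits) = 01011. This is the CRC / FCS.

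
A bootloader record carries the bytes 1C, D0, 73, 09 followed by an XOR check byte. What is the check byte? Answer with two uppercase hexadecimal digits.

B6

XOR the bytes together:
  start with 0x1C
  0x1C ⊕ 0xD0 = 0xCC
  0xCC ⊕ 0x73 = 0xBF
  0xBF ⊕ 0x09 = 0xB6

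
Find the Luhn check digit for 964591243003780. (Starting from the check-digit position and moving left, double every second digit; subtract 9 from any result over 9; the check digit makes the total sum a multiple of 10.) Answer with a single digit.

Partial digits right→left: 0 8 7 3 0 0 3 4 2 1 9 5 4 6 9
Double every second digit counting from the check-digit position (so the 1st, 3rd, 5th, ... of the partial from the right).
  doubled (with −9 where >9): 0 5 0 6 4 9 8 9 → sum 41
  kept as-is: 8 3 0 4 1 5 6 → sum 27
Total = 41 + 27 = 68.
Check digit = (10 − (68 mod 10)) mod 10 = 2.

2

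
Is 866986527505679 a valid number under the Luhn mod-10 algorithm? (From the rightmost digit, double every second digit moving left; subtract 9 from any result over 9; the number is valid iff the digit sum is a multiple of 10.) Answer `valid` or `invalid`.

From the right, keep odd positions and double even positions (subtract 9 from any doubled value over 9):
  doubled (positions 2,4,...): 5 1 1 4 3 9 3 → sum 26
  kept (positions 1,3,...): 9 6 0 7 5 8 6 8 → sum 49
Total = 75.
75 mod 10 = 5, so the number is invalid.

invalid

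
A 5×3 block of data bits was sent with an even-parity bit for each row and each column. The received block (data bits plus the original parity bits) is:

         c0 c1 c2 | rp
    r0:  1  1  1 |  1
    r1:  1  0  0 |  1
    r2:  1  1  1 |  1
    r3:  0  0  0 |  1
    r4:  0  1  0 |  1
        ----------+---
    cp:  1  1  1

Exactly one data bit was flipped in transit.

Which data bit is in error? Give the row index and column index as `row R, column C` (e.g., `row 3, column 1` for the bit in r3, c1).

row 3, column 2

Recompute each row's even parity and compare to rp:
  r0: data parity 1, sent rp 1 → ok
  r1: data parity 1, sent rp 1 → ok
  r2: data parity 1, sent rp 1 → ok
  r3: data parity 0, sent rp 1 → mismatch
  r4: data parity 1, sent rp 1 → ok
Recompute each column's even parity and compare to cp:
  c0: data parity 1, sent cp 1 → ok
  c1: data parity 1, sent cp 1 → ok
  c2: data parity 0, sent cp 1 → mismatch
Exactly one row (r3) and one column (c2) fail → the flipped bit is at their intersection.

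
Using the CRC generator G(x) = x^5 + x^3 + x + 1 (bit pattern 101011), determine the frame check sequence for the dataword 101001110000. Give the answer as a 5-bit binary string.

Append 5 zeros: 10100111000000000. Divide by 101011 (XOR where the leading bit is 1):
  pos 0: 101001 XOR 101011 = 000010
  pos 4: 101100 XOR 101011 = 000111
  pos 7: 111000 XOR 101011 = 010011
  pos 8: 100110 XOR 101011 = 001101
  pos 10: 110100 XOR 101011 = 011111
  pos 11: 111110 XOR 101011 = 010101
Remainder (last 5 bits) = 10101. This is the CRC / FCS.

10101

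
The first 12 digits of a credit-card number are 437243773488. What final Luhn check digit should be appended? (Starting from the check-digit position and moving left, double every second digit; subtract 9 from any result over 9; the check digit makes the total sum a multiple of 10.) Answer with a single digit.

Partial digits right→left: 8 8 4 3 7 7 3 4 2 7 3 4
Double every second digit counting from the check-digit position (so the 1st, 3rd, 5th, ... of the partial from the right).
  doubled (with −9 where >9): 7 8 5 6 4 6 → sum 36
  kept as-is: 8 3 7 4 7 4 → sum 33
Total = 36 + 33 = 69.
Check digit = (10 − (69 mod 10)) mod 10 = 1.

1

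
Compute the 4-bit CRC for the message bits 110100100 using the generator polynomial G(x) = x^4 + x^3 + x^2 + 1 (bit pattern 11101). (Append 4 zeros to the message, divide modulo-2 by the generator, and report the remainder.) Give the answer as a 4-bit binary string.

Append 4 zeros: 1101001000000. Divide by 11101 (XOR where the leading bit is 1):
  pos 0: 11010 XOR 11101 = 00111
  pos 2: 11101 XOR 11101 = 00000
Remainder (last 4 bits) = 0000. This is the CRC / FCS.

0000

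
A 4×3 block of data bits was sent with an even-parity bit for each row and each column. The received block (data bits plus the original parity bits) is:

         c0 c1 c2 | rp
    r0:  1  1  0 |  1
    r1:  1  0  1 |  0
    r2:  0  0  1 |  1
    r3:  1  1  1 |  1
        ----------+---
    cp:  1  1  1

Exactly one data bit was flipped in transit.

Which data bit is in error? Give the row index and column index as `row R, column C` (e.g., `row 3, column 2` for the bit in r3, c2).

row 0, column 1

Recompute each row's even parity and compare to rp:
  r0: data parity 0, sent rp 1 → mismatch
  r1: data parity 0, sent rp 0 → ok
  r2: data parity 1, sent rp 1 → ok
  r3: data parity 1, sent rp 1 → ok
Recompute each column's even parity and compare to cp:
  c0: data parity 1, sent cp 1 → ok
  c1: data parity 0, sent cp 1 → mismatch
  c2: data parity 1, sent cp 1 → ok
Exactly one row (r0) and one column (c1) fail → the flipped bit is at their intersection.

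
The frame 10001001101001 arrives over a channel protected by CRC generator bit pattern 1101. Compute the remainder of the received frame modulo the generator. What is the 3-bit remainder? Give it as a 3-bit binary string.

Modulo-2 division of 10001001101001 by 1101:
  pos 0: 1000 XOR 1101 = 0101
  pos 1: 1011 XOR 1101 = 0110
  pos 2: 1100 XOR 1101 = 0001
  pos 5: 1011 XOR 1101 = 0110
  pos 6: 1100 XOR 1101 = 0001
  pos 9: 1100 XOR 1101 = 0001
Remainder = 011 (nonzero — an error is detected).

011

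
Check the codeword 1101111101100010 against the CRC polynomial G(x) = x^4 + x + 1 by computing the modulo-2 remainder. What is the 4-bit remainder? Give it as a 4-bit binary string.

Modulo-2 division of 1101111101100010 by 10011:
  pos 0: 11011 XOR 10011 = 01000
  pos 1: 10001 XOR 10011 = 00010
  pos 4: 10110 XOR 10011 = 00101
  pos 6: 10111 XOR 10011 = 00100
  pos 8: 10000 XOR 10011 = 00011
  pos 11: 11010 XOR 10011 = 01001
Remainder = 1001 (nonzero — an error is detected).

1001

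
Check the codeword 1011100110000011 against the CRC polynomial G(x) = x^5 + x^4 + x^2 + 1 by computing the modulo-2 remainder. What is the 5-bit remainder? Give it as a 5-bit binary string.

00000

Modulo-2 division of 1011100110000011 by 110101:
  pos 0: 101110 XOR 110101 = 011011
  pos 1: 110110 XOR 110101 = 000011
  pos 5: 111100 XOR 110101 = 001001
  pos 7: 100100 XOR 110101 = 010001
  pos 8: 100010 XOR 110101 = 010111
  pos 9: 101111 XOR 110101 = 011010
  pos 10: 110101 XOR 110101 = 000000
Remainder = 00000 (zero — the frame passes the CRC check).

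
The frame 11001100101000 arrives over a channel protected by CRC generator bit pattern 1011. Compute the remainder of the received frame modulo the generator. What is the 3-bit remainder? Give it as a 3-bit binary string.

Modulo-2 division of 11001100101000 by 1011:
  pos 0: 1100 XOR 1011 = 0111
  pos 1: 1111 XOR 1011 = 0100
  pos 2: 1001 XOR 1011 = 0010
  pos 4: 1000 XOR 1011 = 0011
  pos 6: 1110 XOR 1011 = 0101
  pos 7: 1011 XOR 1011 = 0000
Remainder = 000 (zero — the frame passes the CRC check).

000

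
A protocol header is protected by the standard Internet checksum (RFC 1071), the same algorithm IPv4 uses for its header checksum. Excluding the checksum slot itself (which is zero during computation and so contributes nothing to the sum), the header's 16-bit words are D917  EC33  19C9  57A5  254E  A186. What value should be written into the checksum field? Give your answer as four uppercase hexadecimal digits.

0271

One's-complement addition (fold any carry out of bit 15 back into bit 0):
  0xD917 + 0xEC33 = 0x1C54A → wrap carry → 0xC54B
  0xC54B + 0x19C9 = 0x0DF14
  0xDF14 + 0x57A5 = 0x136B9 → wrap carry → 0x36BA
  0x36BA + 0x254E = 0x05C08
  0x5C08 + 0xA186 = 0x0FD8E
One's-complement sum = 0xFD8E.
Checksum = ~0xFD8E & 0xFFFF = 0x0271.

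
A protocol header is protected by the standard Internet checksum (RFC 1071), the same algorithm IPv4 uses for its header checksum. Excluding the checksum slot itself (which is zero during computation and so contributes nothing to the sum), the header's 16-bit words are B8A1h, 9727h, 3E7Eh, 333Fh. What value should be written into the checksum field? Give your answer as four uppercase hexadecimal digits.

One's-complement addition (fold any carry out of bit 15 back into bit 0):
  0xB8A1 + 0x9727 = 0x14FC8 → wrap carry → 0x4FC9
  0x4FC9 + 0x3E7E = 0x08E47
  0x8E47 + 0x333F = 0x0C186
One's-complement sum = 0xC186.
Checksum = ~0xC186 & 0xFFFF = 0x3E79.

3E79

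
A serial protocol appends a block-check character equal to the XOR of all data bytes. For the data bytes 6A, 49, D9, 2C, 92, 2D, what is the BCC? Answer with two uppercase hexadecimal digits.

XOR the bytes together:
  start with 0x6A
  0x6A ⊕ 0x49 = 0x23
  0x23 ⊕ 0xD9 = 0xFA
  0xFA ⊕ 0x2C = 0xD6
  0xD6 ⊕ 0x92 = 0x44
  0x44 ⊕ 0x2D = 0x69

69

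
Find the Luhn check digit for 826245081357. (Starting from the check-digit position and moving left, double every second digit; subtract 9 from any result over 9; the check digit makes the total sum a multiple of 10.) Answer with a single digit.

Partial digits right→left: 7 5 3 1 8 0 5 4 2 6 2 8
Double every second digit counting from the check-digit position (so the 1st, 3rd, 5th, ... of the partial from the right).
  doubled (with −9 where >9): 5 6 7 1 4 4 → sum 27
  kept as-is: 5 1 0 4 6 8 → sum 24
Total = 27 + 24 = 51.
Check digit = (10 − (51 mod 10)) mod 10 = 9.

9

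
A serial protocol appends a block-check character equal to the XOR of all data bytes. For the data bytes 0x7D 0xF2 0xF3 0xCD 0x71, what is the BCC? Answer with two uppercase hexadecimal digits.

XOR the bytes together:
  start with 0x7D
  0x7D ⊕ 0xF2 = 0x8F
  0x8F ⊕ 0xF3 = 0x7C
  0x7C ⊕ 0xCD = 0xB1
  0xB1 ⊕ 0x71 = 0xC0

C0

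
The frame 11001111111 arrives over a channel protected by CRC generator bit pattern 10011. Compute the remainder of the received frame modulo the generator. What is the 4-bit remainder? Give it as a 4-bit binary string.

1011

Modulo-2 division of 11001111111 by 10011:
  pos 0: 11001 XOR 10011 = 01010
  pos 1: 10101 XOR 10011 = 00110
  pos 3: 11011 XOR 10011 = 01000
  pos 4: 10001 XOR 10011 = 00010
Remainder = 1011 (nonzero — an error is detected).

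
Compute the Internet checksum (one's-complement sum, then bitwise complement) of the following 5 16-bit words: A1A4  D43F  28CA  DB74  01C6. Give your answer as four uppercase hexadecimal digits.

8416

One's-complement addition (fold any carry out of bit 15 back into bit 0):
  0xA1A4 + 0xD43F = 0x175E3 → wrap carry → 0x75E4
  0x75E4 + 0x28CA = 0x09EAE
  0x9EAE + 0xDB74 = 0x17A22 → wrap carry → 0x7A23
  0x7A23 + 0x01C6 = 0x07BE9
One's-complement sum = 0x7BE9.
Checksum = ~0x7BE9 & 0xFFFF = 0x8416.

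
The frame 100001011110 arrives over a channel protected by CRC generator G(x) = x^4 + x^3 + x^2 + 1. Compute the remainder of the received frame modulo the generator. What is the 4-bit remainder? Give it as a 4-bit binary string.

0000

Modulo-2 division of 100001011110 by 11101:
  pos 0: 10000 XOR 11101 = 01101
  pos 1: 11011 XOR 11101 = 00110
  pos 3: 11001 XOR 11101 = 00100
  pos 5: 10011 XOR 11101 = 01110
  pos 6: 11101 XOR 11101 = 00000
Remainder = 0000 (zero — the frame passes the CRC check).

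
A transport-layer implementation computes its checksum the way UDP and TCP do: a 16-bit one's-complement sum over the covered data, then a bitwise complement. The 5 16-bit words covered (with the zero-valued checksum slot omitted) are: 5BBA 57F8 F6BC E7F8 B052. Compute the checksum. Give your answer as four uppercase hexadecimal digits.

One's-complement addition (fold any carry out of bit 15 back into bit 0):
  0x5BBA + 0x57F8 = 0x0B3B2
  0xB3B2 + 0xF6BC = 0x1AA6E → wrap carry → 0xAA6F
  0xAA6F + 0xE7F8 = 0x19267 → wrap carry → 0x9268
  0x9268 + 0xB052 = 0x142BA → wrap carry → 0x42BB
One's-complement sum = 0x42BB.
Checksum = ~0x42BB & 0xFFFF = 0xBD44.

BD44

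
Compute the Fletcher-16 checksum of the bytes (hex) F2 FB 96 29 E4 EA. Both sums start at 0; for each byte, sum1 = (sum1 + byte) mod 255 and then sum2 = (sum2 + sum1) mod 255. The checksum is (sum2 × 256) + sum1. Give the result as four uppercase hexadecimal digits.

287E

Running sums (mod 255):
  after byte 0 (F2): sum1=242, sum2=242
  after byte 1 (FB): sum1=238, sum2=225
  after byte 2 (96): sum1=133, sum2=103
  after byte 3 (29): sum1=174, sum2=22
  after byte 4 (E4): sum1=147, sum2=169
  after byte 5 (EA): sum1=126, sum2=40
Checksum = sum2·256 + sum1 = 40·256 + 126 = 10366 = 0x287E.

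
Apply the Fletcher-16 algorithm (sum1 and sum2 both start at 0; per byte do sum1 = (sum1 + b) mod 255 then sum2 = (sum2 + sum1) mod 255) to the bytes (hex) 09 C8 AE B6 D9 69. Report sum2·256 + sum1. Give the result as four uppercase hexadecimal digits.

1E7A

Running sums (mod 255):
  after byte 0 (09): sum1=9, sum2=9
  after byte 1 (C8): sum1=209, sum2=218
  after byte 2 (AE): sum1=128, sum2=91
  after byte 3 (B6): sum1=55, sum2=146
  after byte 4 (D9): sum1=17, sum2=163
  after byte 5 (69): sum1=122, sum2=30
Checksum = sum2·256 + sum1 = 30·256 + 122 = 7802 = 0x1E7A.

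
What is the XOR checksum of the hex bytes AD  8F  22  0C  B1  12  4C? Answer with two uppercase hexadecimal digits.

E3

XOR the bytes together:
  start with 0xAD
  0xAD ⊕ 0x8F = 0x22
  0x22 ⊕ 0x22 = 0x00
  0x00 ⊕ 0x0C = 0x0C
  0x0C ⊕ 0xB1 = 0xBD
  0xBD ⊕ 0x12 = 0xAF
  0xAF ⊕ 0x4C = 0xE3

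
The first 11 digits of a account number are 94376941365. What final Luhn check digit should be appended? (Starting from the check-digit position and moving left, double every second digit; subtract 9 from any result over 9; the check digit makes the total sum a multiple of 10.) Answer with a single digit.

Partial digits right→left: 5 6 3 1 4 9 6 7 3 4 9
Double every second digit counting from the check-digit position (so the 1st, 3rd, 5th, ... of the partial from the right).
  doubled (with −9 where >9): 1 6 8 3 6 9 → sum 33
  kept as-is: 6 1 9 7 4 → sum 27
Total = 33 + 27 = 60.
Check digit = (10 − (60 mod 10)) mod 10 = 0.

0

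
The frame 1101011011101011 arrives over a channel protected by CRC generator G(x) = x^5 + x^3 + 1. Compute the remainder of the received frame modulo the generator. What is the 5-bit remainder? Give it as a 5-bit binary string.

Modulo-2 division of 1101011011101011 by 101001:
  pos 0: 110101 XOR 101001 = 011100
  pos 1: 111001 XOR 101001 = 010000
  pos 2: 100000 XOR 101001 = 001001
  pos 4: 100111 XOR 101001 = 001110
  pos 6: 111010 XOR 101001 = 010011
  pos 7: 100111 XOR 101001 = 001110
  pos 9: 111001 XOR 101001 = 010000
  pos 10: 100001 XOR 101001 = 001000
Remainder = 01000 (nonzero — an error is detected).

01000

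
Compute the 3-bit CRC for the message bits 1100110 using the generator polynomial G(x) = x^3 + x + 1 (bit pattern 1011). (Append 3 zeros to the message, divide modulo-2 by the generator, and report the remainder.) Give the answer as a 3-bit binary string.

111

Append 3 zeros: 1100110000. Divide by 1011 (XOR where the leading bit is 1):
  pos 0: 1100 XOR 1011 = 0111
  pos 1: 1111 XOR 1011 = 0100
  pos 2: 1001 XOR 1011 = 0010
  pos 4: 1000 XOR 1011 = 0011
  pos 6: 1100 XOR 1011 = 0111
Remainder (last 3 bits) = 111. This is the CRC / FCS.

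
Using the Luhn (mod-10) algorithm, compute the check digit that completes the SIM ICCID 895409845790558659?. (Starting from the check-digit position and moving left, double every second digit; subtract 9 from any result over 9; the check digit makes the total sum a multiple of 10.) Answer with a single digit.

5

Partial digits right→left: 9 5 6 8 5 5 0 9 7 5 4 8 9 0 4 5 9 8
Double every second digit counting from the check-digit position (so the 1st, 3rd, 5th, ... of the partial from the right).
  doubled (with −9 where >9): 9 3 1 0 5 8 9 8 9 → sum 52
  kept as-is: 5 8 5 9 5 8 0 5 8 → sum 53
Total = 52 + 53 = 105.
Check digit = (10 − (105 mod 10)) mod 10 = 5.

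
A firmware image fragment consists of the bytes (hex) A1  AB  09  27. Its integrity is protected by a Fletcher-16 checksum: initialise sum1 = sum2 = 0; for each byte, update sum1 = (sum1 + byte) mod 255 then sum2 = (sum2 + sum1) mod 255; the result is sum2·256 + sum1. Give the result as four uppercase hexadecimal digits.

C27D

Running sums (mod 255):
  after byte 0 (A1): sum1=161, sum2=161
  after byte 1 (AB): sum1=77, sum2=238
  after byte 2 (09): sum1=86, sum2=69
  after byte 3 (27): sum1=125, sum2=194
Checksum = sum2·256 + sum1 = 194·256 + 125 = 49789 = 0xC27D.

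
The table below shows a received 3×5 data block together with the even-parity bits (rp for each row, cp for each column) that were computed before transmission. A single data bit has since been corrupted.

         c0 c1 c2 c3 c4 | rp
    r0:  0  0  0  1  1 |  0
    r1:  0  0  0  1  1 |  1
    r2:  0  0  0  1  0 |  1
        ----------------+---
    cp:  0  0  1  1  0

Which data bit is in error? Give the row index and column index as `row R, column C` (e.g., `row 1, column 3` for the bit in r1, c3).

Recompute each row's even parity and compare to rp:
  r0: data parity 0, sent rp 0 → ok
  r1: data parity 0, sent rp 1 → mismatch
  r2: data parity 1, sent rp 1 → ok
Recompute each column's even parity and compare to cp:
  c0: data parity 0, sent cp 0 → ok
  c1: data parity 0, sent cp 0 → ok
  c2: data parity 0, sent cp 1 → mismatch
  c3: data parity 1, sent cp 1 → ok
  c4: data parity 0, sent cp 0 → ok
Exactly one row (r1) and one column (c2) fail → the flipped bit is at their intersection.

row 1, column 2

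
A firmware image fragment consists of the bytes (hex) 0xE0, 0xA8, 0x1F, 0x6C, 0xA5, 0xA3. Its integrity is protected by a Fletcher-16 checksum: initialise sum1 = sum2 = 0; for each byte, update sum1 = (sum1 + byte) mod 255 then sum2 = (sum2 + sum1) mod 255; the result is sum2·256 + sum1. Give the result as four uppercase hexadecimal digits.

Running sums (mod 255):
  after byte 0 (0xE0): sum1=224, sum2=224
  after byte 1 (0xA8): sum1=137, sum2=106
  after byte 2 (0x1F): sum1=168, sum2=19
  after byte 3 (0x6C): sum1=21, sum2=40
  after byte 4 (0xA5): sum1=186, sum2=226
  after byte 5 (0xA3): sum1=94, sum2=65
Checksum = sum2·256 + sum1 = 65·256 + 94 = 16734 = 0x415E.

415E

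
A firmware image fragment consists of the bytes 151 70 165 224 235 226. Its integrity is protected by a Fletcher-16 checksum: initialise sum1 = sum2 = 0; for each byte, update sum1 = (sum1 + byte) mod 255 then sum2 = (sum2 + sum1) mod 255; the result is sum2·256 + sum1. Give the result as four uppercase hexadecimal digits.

Running sums (mod 255):
  after byte 0 (151): sum1=151, sum2=151
  after byte 1 (70): sum1=221, sum2=117
  after byte 2 (165): sum1=131, sum2=248
  after byte 3 (224): sum1=100, sum2=93
  after byte 4 (235): sum1=80, sum2=173
  after byte 5 (226): sum1=51, sum2=224
Checksum = sum2·256 + sum1 = 224·256 + 51 = 57395 = 0xE033.

E033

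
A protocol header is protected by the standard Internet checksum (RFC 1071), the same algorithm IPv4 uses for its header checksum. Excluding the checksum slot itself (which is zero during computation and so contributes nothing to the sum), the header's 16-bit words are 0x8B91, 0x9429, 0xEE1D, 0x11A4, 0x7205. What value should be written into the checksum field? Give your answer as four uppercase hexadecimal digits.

One's-complement addition (fold any carry out of bit 15 back into bit 0):
  0x8B91 + 0x9429 = 0x11FBA → wrap carry → 0x1FBB
  0x1FBB + 0xEE1D = 0x10DD8 → wrap carry → 0x0DD9
  0x0DD9 + 0x11A4 = 0x01F7D
  0x1F7D + 0x7205 = 0x09182
One's-complement sum = 0x9182.
Checksum = ~0x9182 & 0xFFFF = 0x6E7D.

6E7D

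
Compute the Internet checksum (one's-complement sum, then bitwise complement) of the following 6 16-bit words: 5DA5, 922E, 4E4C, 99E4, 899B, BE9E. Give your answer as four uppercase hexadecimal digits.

One's-complement addition (fold any carry out of bit 15 back into bit 0):
  0x5DA5 + 0x922E = 0x0EFD3
  0xEFD3 + 0x4E4C = 0x13E1F → wrap carry → 0x3E20
  0x3E20 + 0x99E4 = 0x0D804
  0xD804 + 0x899B = 0x1619F → wrap carry → 0x61A0
  0x61A0 + 0xBE9E = 0x1203E → wrap carry → 0x203F
One's-complement sum = 0x203F.
Checksum = ~0x203F & 0xFFFF = 0xDFC0.

DFC0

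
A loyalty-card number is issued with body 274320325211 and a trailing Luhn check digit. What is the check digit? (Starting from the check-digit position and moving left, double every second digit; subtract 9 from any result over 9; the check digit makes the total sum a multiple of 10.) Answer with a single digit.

2

Partial digits right→left: 1 1 2 5 2 3 0 2 3 4 7 2
Double every second digit counting from the check-digit position (so the 1st, 3rd, 5th, ... of the partial from the right).
  doubled (with −9 where >9): 2 4 4 0 6 5 → sum 21
  kept as-is: 1 5 3 2 4 2 → sum 17
Total = 21 + 17 = 38.
Check digit = (10 − (38 mod 10)) mod 10 = 2.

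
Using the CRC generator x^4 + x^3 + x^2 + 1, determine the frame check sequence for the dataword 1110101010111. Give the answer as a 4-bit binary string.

1110

Append 4 zeros: 11101010101110000. Divide by 11101 (XOR where the leading bit is 1):
  pos 0: 11101 XOR 11101 = 00000
  pos 6: 10101 XOR 11101 = 01000
  pos 7: 10001 XOR 11101 = 01100
  pos 8: 11001 XOR 11101 = 00100
  pos 10: 10000 XOR 11101 = 01101
  pos 11: 11010 XOR 11101 = 00111
Remainder (last 4 bits) = 1110. This is the CRC / FCS.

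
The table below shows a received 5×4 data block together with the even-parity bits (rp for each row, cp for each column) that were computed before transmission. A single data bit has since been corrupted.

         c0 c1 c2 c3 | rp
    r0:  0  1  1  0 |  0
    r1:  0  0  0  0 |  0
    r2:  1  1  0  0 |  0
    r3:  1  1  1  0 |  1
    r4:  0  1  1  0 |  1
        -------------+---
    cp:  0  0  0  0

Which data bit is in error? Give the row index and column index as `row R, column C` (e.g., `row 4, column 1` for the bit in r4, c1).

Recompute each row's even parity and compare to rp:
  r0: data parity 0, sent rp 0 → ok
  r1: data parity 0, sent rp 0 → ok
  r2: data parity 0, sent rp 0 → ok
  r3: data parity 1, sent rp 1 → ok
  r4: data parity 0, sent rp 1 → mismatch
Recompute each column's even parity and compare to cp:
  c0: data parity 0, sent cp 0 → ok
  c1: data parity 0, sent cp 0 → ok
  c2: data parity 1, sent cp 0 → mismatch
  c3: data parity 0, sent cp 0 → ok
Exactly one row (r4) and one column (c2) fail → the flipped bit is at their intersection.

row 4, column 2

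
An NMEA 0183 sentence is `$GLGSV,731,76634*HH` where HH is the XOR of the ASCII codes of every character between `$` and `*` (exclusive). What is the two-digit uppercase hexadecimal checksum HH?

XOR the ASCII codes of the payload characters:
  'G' = 0x47 → acc = 0x47
  'L' = 0x4C → acc = 0x0B
  'G' = 0x47 → acc = 0x4C
  'S' = 0x53 → acc = 0x1F
  'V' = 0x56 → acc = 0x49
  ',' = 0x2C → acc = 0x65
  '7' = 0x37 → acc = 0x52
  '3' = 0x33 → acc = 0x61
  '1' = 0x31 → acc = 0x50
  ',' = 0x2C → acc = 0x7C
  '7' = 0x37 → acc = 0x4B
  '6' = 0x36 → acc = 0x7D
  '6' = 0x36 → acc = 0x4B
  '3' = 0x33 → acc = 0x78
  '4' = 0x34 → acc = 0x4C
Checksum = 0x4C.

4C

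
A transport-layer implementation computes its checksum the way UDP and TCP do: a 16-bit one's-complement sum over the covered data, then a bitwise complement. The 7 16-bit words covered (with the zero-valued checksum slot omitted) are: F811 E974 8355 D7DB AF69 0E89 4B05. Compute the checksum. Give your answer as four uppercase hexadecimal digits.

One's-complement addition (fold any carry out of bit 15 back into bit 0):
  0xF811 + 0xE974 = 0x1E185 → wrap carry → 0xE186
  0xE186 + 0x8355 = 0x164DB → wrap carry → 0x64DC
  0x64DC + 0xD7DB = 0x13CB7 → wrap carry → 0x3CB8
  0x3CB8 + 0xAF69 = 0x0EC21
  0xEC21 + 0x0E89 = 0x0FAAA
  0xFAAA + 0x4B05 = 0x145AF → wrap carry → 0x45B0
One's-complement sum = 0x45B0.
Checksum = ~0x45B0 & 0xFFFF = 0xBA4F.

BA4F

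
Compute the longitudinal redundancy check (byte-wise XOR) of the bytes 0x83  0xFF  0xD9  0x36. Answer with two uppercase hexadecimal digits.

XOR the bytes together:
  start with 0x83
  0x83 ⊕ 0xFF = 0x7C
  0x7C ⊕ 0xD9 = 0xA5
  0xA5 ⊕ 0x36 = 0x93

93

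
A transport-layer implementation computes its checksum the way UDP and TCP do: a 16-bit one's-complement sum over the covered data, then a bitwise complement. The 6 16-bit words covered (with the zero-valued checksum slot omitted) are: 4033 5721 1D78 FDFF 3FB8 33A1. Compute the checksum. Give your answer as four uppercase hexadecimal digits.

D9D9

One's-complement addition (fold any carry out of bit 15 back into bit 0):
  0x4033 + 0x5721 = 0x09754
  0x9754 + 0x1D78 = 0x0B4CC
  0xB4CC + 0xFDFF = 0x1B2CB → wrap carry → 0xB2CC
  0xB2CC + 0x3FB8 = 0x0F284
  0xF284 + 0x33A1 = 0x12625 → wrap carry → 0x2626
One's-complement sum = 0x2626.
Checksum = ~0x2626 & 0xFFFF = 0xD9D9.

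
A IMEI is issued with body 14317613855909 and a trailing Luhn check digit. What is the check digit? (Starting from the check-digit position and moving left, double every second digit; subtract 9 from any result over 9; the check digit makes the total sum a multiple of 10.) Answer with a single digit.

Partial digits right→left: 9 0 9 5 5 8 3 1 6 7 1 3 4 1
Double every second digit counting from the check-digit position (so the 1st, 3rd, 5th, ... of the partial from the right).
  doubled (with −9 where >9): 9 9 1 6 3 2 8 → sum 38
  kept as-is: 0 5 8 1 7 3 1 → sum 25
Total = 38 + 25 = 63.
Check digit = (10 − (63 mod 10)) mod 10 = 7.

7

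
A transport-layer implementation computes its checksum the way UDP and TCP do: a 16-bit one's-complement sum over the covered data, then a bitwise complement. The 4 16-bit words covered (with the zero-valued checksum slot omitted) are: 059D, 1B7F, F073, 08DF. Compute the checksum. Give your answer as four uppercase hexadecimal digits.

E590

One's-complement addition (fold any carry out of bit 15 back into bit 0):
  0x059D + 0x1B7F = 0x0211C
  0x211C + 0xF073 = 0x1118F → wrap carry → 0x1190
  0x1190 + 0x08DF = 0x01A6F
One's-complement sum = 0x1A6F.
Checksum = ~0x1A6F & 0xFFFF = 0xE590.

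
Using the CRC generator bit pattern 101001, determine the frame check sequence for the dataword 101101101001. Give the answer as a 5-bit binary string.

Append 5 zeros: 10110110100100000. Divide by 101001 (XOR where the leading bit is 1):
  pos 0: 101101 XOR 101001 = 000100
  pos 3: 100101 XOR 101001 = 001100
  pos 5: 110000 XOR 101001 = 011001
  pos 6: 110011 XOR 101001 = 011010
  pos 7: 110100 XOR 101001 = 011101
  pos 8: 111010 XOR 101001 = 010011
  pos 9: 100110 XOR 101001 = 001111
  pos 11: 111100 XOR 101001 = 010101
Remainder (last 5 bits) = 10101. This is the CRC / FCS.

10101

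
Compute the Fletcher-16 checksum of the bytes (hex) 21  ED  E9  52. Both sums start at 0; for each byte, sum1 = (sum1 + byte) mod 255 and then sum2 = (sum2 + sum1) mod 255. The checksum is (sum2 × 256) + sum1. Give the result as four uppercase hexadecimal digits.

Running sums (mod 255):
  after byte 0 (21): sum1=33, sum2=33
  after byte 1 (ED): sum1=15, sum2=48
  after byte 2 (E9): sum1=248, sum2=41
  after byte 3 (52): sum1=75, sum2=116
Checksum = sum2·256 + sum1 = 116·256 + 75 = 29771 = 0x744B.

744B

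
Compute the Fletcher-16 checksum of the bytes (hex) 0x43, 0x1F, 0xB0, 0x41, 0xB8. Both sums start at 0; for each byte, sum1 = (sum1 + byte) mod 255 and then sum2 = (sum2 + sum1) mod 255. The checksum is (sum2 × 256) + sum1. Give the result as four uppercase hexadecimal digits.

Running sums (mod 255):
  after byte 0 (0x43): sum1=67, sum2=67
  after byte 1 (0x1F): sum1=98, sum2=165
  after byte 2 (0xB0): sum1=19, sum2=184
  after byte 3 (0x41): sum1=84, sum2=13
  after byte 4 (0xB8): sum1=13, sum2=26
Checksum = sum2·256 + sum1 = 26·256 + 13 = 6669 = 0x1A0D.

1A0D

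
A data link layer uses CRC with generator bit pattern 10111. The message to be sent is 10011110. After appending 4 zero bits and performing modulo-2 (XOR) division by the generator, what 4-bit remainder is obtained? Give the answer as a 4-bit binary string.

Append 4 zeros: 100111100000. Divide by 10111 (XOR where the leading bit is 1):
  pos 0: 10011 XOR 10111 = 00100
  pos 2: 10011 XOR 10111 = 00100
  pos 4: 10000 XOR 10111 = 00111
  pos 6: 11100 XOR 10111 = 01011
  pos 7: 10110 XOR 10111 = 00001
Remainder (last 4 bits) = 0001. This is the CRC / FCS.

0001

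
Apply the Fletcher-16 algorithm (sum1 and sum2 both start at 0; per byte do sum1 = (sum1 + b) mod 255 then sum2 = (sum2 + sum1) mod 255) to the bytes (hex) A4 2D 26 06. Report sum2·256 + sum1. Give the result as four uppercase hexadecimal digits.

6CFD

Running sums (mod 255):
  after byte 0 (A4): sum1=164, sum2=164
  after byte 1 (2D): sum1=209, sum2=118
  after byte 2 (26): sum1=247, sum2=110
  after byte 3 (06): sum1=253, sum2=108
Checksum = sum2·256 + sum1 = 108·256 + 253 = 27901 = 0x6CFD.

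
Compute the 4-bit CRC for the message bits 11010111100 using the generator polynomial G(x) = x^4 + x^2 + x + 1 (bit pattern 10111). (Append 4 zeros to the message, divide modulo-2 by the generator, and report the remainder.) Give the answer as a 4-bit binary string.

Append 4 zeros: 110101111000000. Divide by 10111 (XOR where the leading bit is 1):
  pos 0: 11010 XOR 10111 = 01101
  pos 1: 11011 XOR 10111 = 01100
  pos 2: 11001 XOR 10111 = 01110
  pos 3: 11101 XOR 10111 = 01010
  pos 4: 10101 XOR 10111 = 00010
  pos 7: 10000 XOR 10111 = 00111
  pos 9: 11100 XOR 10111 = 01011
  pos 10: 10110 XOR 10111 = 00001
Remainder (last 4 bits) = 0001. This is the CRC / FCS.

0001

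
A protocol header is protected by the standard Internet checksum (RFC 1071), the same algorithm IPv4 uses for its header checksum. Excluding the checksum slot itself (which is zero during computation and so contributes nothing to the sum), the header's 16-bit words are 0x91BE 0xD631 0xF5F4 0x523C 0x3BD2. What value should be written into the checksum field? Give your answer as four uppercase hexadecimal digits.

140C

One's-complement addition (fold any carry out of bit 15 back into bit 0):
  0x91BE + 0xD631 = 0x167EF → wrap carry → 0x67F0
  0x67F0 + 0xF5F4 = 0x15DE4 → wrap carry → 0x5DE5
  0x5DE5 + 0x523C = 0x0B021
  0xB021 + 0x3BD2 = 0x0EBF3
One's-complement sum = 0xEBF3.
Checksum = ~0xEBF3 & 0xFFFF = 0x140C.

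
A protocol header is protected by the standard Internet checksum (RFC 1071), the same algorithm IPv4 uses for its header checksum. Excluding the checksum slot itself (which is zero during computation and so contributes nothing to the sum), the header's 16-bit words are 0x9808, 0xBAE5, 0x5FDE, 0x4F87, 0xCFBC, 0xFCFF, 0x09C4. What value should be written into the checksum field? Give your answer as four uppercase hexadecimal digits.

272B

One's-complement addition (fold any carry out of bit 15 back into bit 0):
  0x9808 + 0xBAE5 = 0x152ED → wrap carry → 0x52EE
  0x52EE + 0x5FDE = 0x0B2CC
  0xB2CC + 0x4F87 = 0x10253 → wrap carry → 0x0254
  0x0254 + 0xCFBC = 0x0D210
  0xD210 + 0xFCFF = 0x1CF0F → wrap carry → 0xCF10
  0xCF10 + 0x09C4 = 0x0D8D4
One's-complement sum = 0xD8D4.
Checksum = ~0xD8D4 & 0xFFFF = 0x272B.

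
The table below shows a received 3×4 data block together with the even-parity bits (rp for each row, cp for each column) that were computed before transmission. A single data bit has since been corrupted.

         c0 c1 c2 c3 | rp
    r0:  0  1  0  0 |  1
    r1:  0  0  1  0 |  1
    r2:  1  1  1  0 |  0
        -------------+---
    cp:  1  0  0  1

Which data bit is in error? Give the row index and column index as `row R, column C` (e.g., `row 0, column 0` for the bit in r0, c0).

row 2, column 3

Recompute each row's even parity and compare to rp:
  r0: data parity 1, sent rp 1 → ok
  r1: data parity 1, sent rp 1 → ok
  r2: data parity 1, sent rp 0 → mismatch
Recompute each column's even parity and compare to cp:
  c0: data parity 1, sent cp 1 → ok
  c1: data parity 0, sent cp 0 → ok
  c2: data parity 0, sent cp 0 → ok
  c3: data parity 0, sent cp 1 → mismatch
Exactly one row (r2) and one column (c3) fail → the flipped bit is at their intersection.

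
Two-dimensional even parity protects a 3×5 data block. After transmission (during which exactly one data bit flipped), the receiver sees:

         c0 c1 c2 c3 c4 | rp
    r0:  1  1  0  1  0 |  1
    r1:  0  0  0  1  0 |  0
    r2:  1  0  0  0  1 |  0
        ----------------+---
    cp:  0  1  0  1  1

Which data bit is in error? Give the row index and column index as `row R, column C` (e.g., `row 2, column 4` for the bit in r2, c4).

Recompute each row's even parity and compare to rp:
  r0: data parity 1, sent rp 1 → ok
  r1: data parity 1, sent rp 0 → mismatch
  r2: data parity 0, sent rp 0 → ok
Recompute each column's even parity and compare to cp:
  c0: data parity 0, sent cp 0 → ok
  c1: data parity 1, sent cp 1 → ok
  c2: data parity 0, sent cp 0 → ok
  c3: data parity 0, sent cp 1 → mismatch
  c4: data parity 1, sent cp 1 → ok
Exactly one row (r1) and one column (c3) fail → the flipped bit is at their intersection.

row 1, column 3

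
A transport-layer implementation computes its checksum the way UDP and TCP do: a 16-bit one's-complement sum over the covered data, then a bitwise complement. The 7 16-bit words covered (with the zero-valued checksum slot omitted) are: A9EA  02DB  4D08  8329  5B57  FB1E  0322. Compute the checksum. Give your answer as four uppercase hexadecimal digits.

2970

One's-complement addition (fold any carry out of bit 15 back into bit 0):
  0xA9EA + 0x02DB = 0x0ACC5
  0xACC5 + 0x4D08 = 0x0F9CD
  0xF9CD + 0x8329 = 0x17CF6 → wrap carry → 0x7CF7
  0x7CF7 + 0x5B57 = 0x0D84E
  0xD84E + 0xFB1E = 0x1D36C → wrap carry → 0xD36D
  0xD36D + 0x0322 = 0x0D68F
One's-complement sum = 0xD68F.
Checksum = ~0xD68F & 0xFFFF = 0x2970.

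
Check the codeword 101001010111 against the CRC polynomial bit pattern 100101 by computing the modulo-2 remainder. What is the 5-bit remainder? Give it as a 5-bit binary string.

00000

Modulo-2 division of 101001010111 by 100101:
  pos 0: 101001 XOR 100101 = 001100
  pos 2: 110001 XOR 100101 = 010100
  pos 3: 101000 XOR 100101 = 001101
  pos 5: 110111 XOR 100101 = 010010
  pos 6: 100101 XOR 100101 = 000000
Remainder = 00000 (zero — the frame passes the CRC check).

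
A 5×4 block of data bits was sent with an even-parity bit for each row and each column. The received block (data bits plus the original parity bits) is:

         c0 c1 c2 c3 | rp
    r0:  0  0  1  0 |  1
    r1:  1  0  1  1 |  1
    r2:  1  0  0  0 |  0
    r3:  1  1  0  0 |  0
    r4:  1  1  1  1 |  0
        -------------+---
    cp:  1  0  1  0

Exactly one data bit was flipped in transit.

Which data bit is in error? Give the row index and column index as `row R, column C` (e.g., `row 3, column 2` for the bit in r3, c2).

row 2, column 0

Recompute each row's even parity and compare to rp:
  r0: data parity 1, sent rp 1 → ok
  r1: data parity 1, sent rp 1 → ok
  r2: data parity 1, sent rp 0 → mismatch
  r3: data parity 0, sent rp 0 → ok
  r4: data parity 0, sent rp 0 → ok
Recompute each column's even parity and compare to cp:
  c0: data parity 0, sent cp 1 → mismatch
  c1: data parity 0, sent cp 0 → ok
  c2: data parity 1, sent cp 1 → ok
  c3: data parity 0, sent cp 0 → ok
Exactly one row (r2) and one column (c0) fail → the flipped bit is at their intersection.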